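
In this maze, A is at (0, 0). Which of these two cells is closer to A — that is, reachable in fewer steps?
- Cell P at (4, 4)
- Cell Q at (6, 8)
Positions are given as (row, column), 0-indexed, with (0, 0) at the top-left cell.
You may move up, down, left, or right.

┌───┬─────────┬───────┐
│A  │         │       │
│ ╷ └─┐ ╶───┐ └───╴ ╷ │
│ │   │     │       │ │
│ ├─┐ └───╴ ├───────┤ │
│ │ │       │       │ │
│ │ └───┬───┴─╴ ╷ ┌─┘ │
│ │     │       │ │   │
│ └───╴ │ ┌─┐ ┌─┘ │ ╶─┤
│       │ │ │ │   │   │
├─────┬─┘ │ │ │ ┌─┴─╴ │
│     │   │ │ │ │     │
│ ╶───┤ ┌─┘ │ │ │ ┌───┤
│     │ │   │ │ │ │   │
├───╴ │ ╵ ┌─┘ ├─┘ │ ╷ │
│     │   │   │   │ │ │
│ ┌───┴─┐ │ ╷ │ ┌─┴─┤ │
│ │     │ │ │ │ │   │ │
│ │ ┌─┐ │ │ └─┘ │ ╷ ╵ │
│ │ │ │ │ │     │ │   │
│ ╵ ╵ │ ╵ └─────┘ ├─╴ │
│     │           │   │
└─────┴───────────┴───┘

Shortest path A → P at (4, 4): 46 steps
Shortest path A → Q at (6, 8): 30 steps

Q is closer (30 steps vs 46 steps).

Path to P:

┌───┬─────────┬───────┐
│A ↓│  ↱ → → ↓│    ↱ ↓│
│ ╷ └─┐ ╶───┐ └───╴ ╷ │
│ │↳ ↓│↑ ← ↰│↳ → → ↑│↓│
│ ├─┐ └───╴ ├───────┤ │
│ │ │↳ → → ↑│       │↓│
│ │ └───┬───┴─╴ ╷ ┌─┘ │
│ │     │↓ ← ↰  │ │↓ ↲│
│ └───╴ │ ┌─┐ ┌─┘ │ ╶─┤
│       │P│ │↑│   │↳ ↓│
├─────┬─┘ │ │ │ ┌─┴─╴ │
│     │   │ │↑│ │↓ ← ↲│
│ ╶───┤ ┌─┘ │ │ │ ┌───┤
│     │ │   │↑│ │↓│   │
├───╴ │ ╵ ┌─┘ ├─┘ │ ╷ │
│     │   │↱ ↑│↓ ↲│ │ │
│ ┌───┴─┐ │ ╷ │ ┌─┴─┤ │
│ │     │ │↑│ │↓│   │ │
│ │ ┌─┐ │ │ └─┘ │ ╷ ╵ │
│ │ │ │ │ │↑ ← ↲│ │   │
│ ╵ ╵ │ ╵ └─────┘ ├─╴ │
│     │           │   │
└─────┴───────────┴───┘

Path to Q:

┌───┬─────────┬───────┐
│A ↓│  ↱ → → ↓│    ↱ ↓│
│ ╷ └─┐ ╶───┐ └───╴ ╷ │
│ │↳ ↓│↑ ← ↰│↳ → → ↑│↓│
│ ├─┐ └───╴ ├───────┤ │
│ │ │↳ → → ↑│       │↓│
│ │ └───┬───┴─╴ ╷ ┌─┘ │
│ │     │       │ │↓ ↲│
│ └───╴ │ ┌─┐ ┌─┘ │ ╶─┤
│       │ │ │ │   │↳ ↓│
├─────┬─┘ │ │ │ ┌─┴─╴ │
│     │   │ │ │ │↓ ← ↲│
│ ╶───┤ ┌─┘ │ │ │ ┌───┤
│     │ │   │ │ │Q│   │
├───╴ │ ╵ ┌─┘ ├─┘ │ ╷ │
│     │   │   │   │ │ │
│ ┌───┴─┐ │ ╷ │ ┌─┴─┤ │
│ │     │ │ │ │ │   │ │
│ │ ┌─┐ │ │ └─┘ │ ╷ ╵ │
│ │ │ │ │ │     │ │   │
│ ╵ ╵ │ ╵ └─────┘ ├─╴ │
│     │           │   │
└─────┴───────────┴───┘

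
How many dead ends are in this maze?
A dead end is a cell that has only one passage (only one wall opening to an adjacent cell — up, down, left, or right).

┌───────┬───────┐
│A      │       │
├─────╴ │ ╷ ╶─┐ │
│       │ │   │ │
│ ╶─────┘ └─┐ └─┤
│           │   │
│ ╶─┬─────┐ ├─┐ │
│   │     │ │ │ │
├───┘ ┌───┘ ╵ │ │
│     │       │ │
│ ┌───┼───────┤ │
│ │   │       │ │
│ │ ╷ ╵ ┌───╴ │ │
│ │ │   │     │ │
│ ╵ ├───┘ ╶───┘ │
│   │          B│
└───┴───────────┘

Checking each cell for number of passages:

Dead ends found at positions:
  (0, 0)
  (1, 7)
  (3, 1)
  (3, 4)
  (3, 6)
  (4, 3)
  (7, 2)
Total dead ends: 7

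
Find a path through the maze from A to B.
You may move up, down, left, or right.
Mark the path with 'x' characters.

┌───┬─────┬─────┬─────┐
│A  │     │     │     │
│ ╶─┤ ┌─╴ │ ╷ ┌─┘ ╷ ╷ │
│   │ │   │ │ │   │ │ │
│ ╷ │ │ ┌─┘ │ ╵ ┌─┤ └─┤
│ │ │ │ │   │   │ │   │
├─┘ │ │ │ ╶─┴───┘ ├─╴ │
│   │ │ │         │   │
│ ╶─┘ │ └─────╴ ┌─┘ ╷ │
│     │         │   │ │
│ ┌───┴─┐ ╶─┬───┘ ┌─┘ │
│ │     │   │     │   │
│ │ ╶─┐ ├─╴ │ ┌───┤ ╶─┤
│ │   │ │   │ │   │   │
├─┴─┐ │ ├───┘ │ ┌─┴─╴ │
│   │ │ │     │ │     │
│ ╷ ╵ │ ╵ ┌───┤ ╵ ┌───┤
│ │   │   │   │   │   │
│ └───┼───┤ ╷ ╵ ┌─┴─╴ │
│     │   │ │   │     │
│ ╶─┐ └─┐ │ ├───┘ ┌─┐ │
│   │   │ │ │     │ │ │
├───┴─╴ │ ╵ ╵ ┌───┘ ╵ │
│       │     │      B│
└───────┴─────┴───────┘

Finding the shortest path through the maze:
Path length: 69 steps
Directions: down → right → down → down → left → down → right → right → up → up → up → up → right → right → down → left → down → down → down → right → right → right → right → up → left → left → left → up → right → up → up → right → down → down → right → up → right → up → right → down → down → right → down → down → down → left → down → right → down → left → left → down → left → down → left → up → left → down → down → down → right → up → right → right → up → right → right → down → down

Solution:

┌───┬─────┬─────┬─────┐
│A  │x x x│x x  │x x  │
│ ╶─┤ ┌─╴ │ ╷ ┌─┘ ╷ ╷ │
│x x│x│x x│x│x│x x│x│ │
│ ╷ │ │ ┌─┘ │ ╵ ┌─┤ └─┤
│ │x│x│x│x x│x x│ │x x│
├─┘ │ │ │ ╶─┴───┘ ├─╴ │
│x x│x│x│x x x x  │  x│
│ ╶─┘ │ └─────╴ ┌─┘ ╷ │
│x x x│x x x x x│   │x│
│ ┌───┴─┐ ╶─┬───┘ ┌─┘ │
│ │     │   │     │x x│
│ │ ╶─┐ ├─╴ │ ┌───┤ ╶─┤
│ │   │ │   │ │   │x x│
├─┴─┐ │ ├───┘ │ ┌─┴─╴ │
│   │ │ │     │ │x x x│
│ ╷ ╵ │ ╵ ┌───┤ ╵ ┌───┤
│ │   │   │x x│x x│   │
│ └───┼───┤ ╷ ╵ ┌─┴─╴ │
│     │   │x│x x│x x x│
│ ╶─┐ └─┐ │ ├───┘ ┌─┐ │
│   │   │ │x│x x x│ │x│
├───┴─╴ │ ╵ ╵ ┌───┘ ╵ │
│       │  x x│      B│
└───────┴─────┴───────┘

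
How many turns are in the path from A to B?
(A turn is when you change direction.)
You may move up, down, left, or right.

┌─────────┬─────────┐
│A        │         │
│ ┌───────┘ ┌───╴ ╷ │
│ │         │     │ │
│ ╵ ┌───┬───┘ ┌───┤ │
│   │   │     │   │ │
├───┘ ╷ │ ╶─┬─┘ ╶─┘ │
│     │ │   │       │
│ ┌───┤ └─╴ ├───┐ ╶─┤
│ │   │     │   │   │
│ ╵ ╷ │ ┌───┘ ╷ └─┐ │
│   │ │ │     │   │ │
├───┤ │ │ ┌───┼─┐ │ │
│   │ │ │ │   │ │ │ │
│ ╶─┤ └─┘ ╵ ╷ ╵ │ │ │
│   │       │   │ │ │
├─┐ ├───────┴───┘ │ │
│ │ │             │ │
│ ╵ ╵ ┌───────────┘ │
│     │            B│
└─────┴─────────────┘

Directions: down, down, right, up, right, right, right, right, up, right, right, right, right, down, down, down, left, down, right, down, down, down, down, down
Number of turns: 10

Solution:

┌─────────┬─────────┐
│A        │↱ → → → ↓│
│ ┌───────┘ ┌───╴ ╷ │
│↓│↱ → → → ↑│     │↓│
│ ╵ ┌───┬───┘ ┌───┤ │
│↳ ↑│   │     │   │↓│
├───┘ ╷ │ ╶─┬─┘ ╶─┘ │
│     │ │   │    ↓ ↲│
│ ┌───┤ └─╴ ├───┐ ╶─┤
│ │   │     │   │↳ ↓│
│ ╵ ╷ │ ┌───┘ ╷ └─┐ │
│   │ │ │     │   │↓│
├───┤ │ │ ┌───┼─┐ │ │
│   │ │ │ │   │ │ │↓│
│ ╶─┤ └─┘ ╵ ╷ ╵ │ │ │
│   │       │   │ │↓│
├─┐ ├───────┴───┘ │ │
│ │ │             │↓│
│ ╵ ╵ ┌───────────┘ │
│     │            B│
└─────┴─────────────┘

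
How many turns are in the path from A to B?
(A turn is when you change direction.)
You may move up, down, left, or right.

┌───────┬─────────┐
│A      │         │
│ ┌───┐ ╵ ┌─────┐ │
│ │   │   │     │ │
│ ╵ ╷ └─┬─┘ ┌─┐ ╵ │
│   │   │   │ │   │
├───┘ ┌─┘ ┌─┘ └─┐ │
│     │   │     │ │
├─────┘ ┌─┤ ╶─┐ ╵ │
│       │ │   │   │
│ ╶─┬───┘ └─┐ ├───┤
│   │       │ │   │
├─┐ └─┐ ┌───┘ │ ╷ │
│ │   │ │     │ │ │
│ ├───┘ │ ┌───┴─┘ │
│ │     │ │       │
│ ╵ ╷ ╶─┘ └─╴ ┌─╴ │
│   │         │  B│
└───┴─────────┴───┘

Directions: right, right, right, down, right, up, right, right, right, right, down, down, down, down, left, up, left, left, down, right, down, down, left, left, down, down, right, right, up, right, right, down
Number of turns: 17

Solution:

┌───────┬─────────┐
│A → → ↓│↱ → → → ↓│
│ ┌───┐ ╵ ┌─────┐ │
│ │   │↳ ↑│     │↓│
│ ╵ ╷ └─┬─┘ ┌─┐ ╵ │
│   │   │   │ │  ↓│
├───┘ ┌─┘ ┌─┘ └─┐ │
│     │   │↓ ← ↰│↓│
├─────┘ ┌─┤ ╶─┐ ╵ │
│       │ │↳ ↓│↑ ↲│
│ ╶─┬───┘ └─┐ ├───┤
│   │       │↓│   │
├─┐ └─┐ ┌───┘ │ ╷ │
│ │   │ │↓ ← ↲│ │ │
│ ├───┘ │ ┌───┴─┘ │
│ │     │↓│  ↱ → ↓│
│ ╵ ╷ ╶─┘ └─╴ ┌─╴ │
│   │    ↳ → ↑│  B│
└───┴─────────┴───┘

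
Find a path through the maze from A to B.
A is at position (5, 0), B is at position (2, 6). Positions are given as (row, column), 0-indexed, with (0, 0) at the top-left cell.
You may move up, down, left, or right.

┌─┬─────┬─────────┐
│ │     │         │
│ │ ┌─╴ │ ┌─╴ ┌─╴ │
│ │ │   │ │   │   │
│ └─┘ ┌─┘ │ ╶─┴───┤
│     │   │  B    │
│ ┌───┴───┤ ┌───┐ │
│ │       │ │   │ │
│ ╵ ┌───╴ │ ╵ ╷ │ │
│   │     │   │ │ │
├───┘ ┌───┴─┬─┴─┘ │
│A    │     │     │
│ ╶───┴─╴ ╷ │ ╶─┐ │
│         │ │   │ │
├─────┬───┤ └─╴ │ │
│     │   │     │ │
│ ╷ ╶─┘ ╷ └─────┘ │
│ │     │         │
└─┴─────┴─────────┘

Finding the shortest path from (5, 0) to (2, 6):
Path length: 21 steps
Directions: down → right → right → right → right → up → right → down → down → right → right → up → left → up → right → right → up → up → up → left → left

Solution:

┌─┬─────┬─────────┐
│ │     │         │
│ │ ┌─╴ │ ┌─╴ ┌─╴ │
│ │ │   │ │   │   │
│ └─┘ ┌─┘ │ ╶─┴───┤
│     │   │  B ← ↰│
│ ┌───┴───┤ ┌───┐ │
│ │       │ │   │↑│
│ ╵ ┌───╴ │ ╵ ╷ │ │
│   │     │   │ │↑│
├───┘ ┌───┴─┬─┴─┘ │
│A    │  ↱ ↓│↱ → ↑│
│ ╶───┴─╴ ╷ │ ╶─┐ │
│↳ → → → ↑│↓│↑ ↰│ │
├─────┬───┤ └─╴ │ │
│     │   │↳ → ↑│ │
│ ╷ ╶─┘ ╷ └─────┘ │
│ │     │         │
└─┴─────┴─────────┘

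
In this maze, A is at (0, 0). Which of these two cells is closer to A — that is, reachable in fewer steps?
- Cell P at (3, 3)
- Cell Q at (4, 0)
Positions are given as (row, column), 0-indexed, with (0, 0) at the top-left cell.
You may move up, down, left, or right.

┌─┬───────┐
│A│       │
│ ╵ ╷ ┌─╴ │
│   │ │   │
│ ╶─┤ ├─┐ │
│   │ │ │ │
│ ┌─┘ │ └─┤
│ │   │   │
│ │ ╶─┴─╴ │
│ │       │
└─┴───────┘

Shortest path A → P at (3, 3): 14 steps
Shortest path A → Q at (4, 0): 4 steps

Q is closer (4 steps vs 14 steps).

Path to P:

┌─┬───────┐
│A│↱ ↓    │
│ ╵ ╷ ┌─╴ │
│↳ ↑│↓│   │
│ ╶─┤ ├─┐ │
│   │↓│ │ │
│ ┌─┘ │ └─┤
│ │↓ ↲│P ↰│
│ │ ╶─┴─╴ │
│ │↳ → → ↑│
└─┴───────┘

Path to Q:

┌─┬───────┐
│A│       │
│ ╵ ╷ ┌─╴ │
│↓  │ │   │
│ ╶─┤ ├─┐ │
│↓  │ │ │ │
│ ┌─┘ │ └─┤
│↓│   │   │
│ │ ╶─┴─╴ │
│Q│       │
└─┴───────┘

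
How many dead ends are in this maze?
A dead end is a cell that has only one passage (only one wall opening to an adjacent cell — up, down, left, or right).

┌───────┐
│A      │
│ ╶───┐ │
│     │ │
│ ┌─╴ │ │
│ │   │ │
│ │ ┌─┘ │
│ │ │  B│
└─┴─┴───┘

Checking each cell for number of passages:

Dead ends found at positions:
  (3, 0)
  (3, 1)
  (3, 2)
Total dead ends: 3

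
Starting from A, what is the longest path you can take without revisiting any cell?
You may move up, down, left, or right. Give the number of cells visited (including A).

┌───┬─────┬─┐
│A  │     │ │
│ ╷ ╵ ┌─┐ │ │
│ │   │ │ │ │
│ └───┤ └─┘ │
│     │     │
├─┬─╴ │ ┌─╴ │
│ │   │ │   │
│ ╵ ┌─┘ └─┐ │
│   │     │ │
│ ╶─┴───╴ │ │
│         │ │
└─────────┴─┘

Finding longest simple path using DFS:
Start: (0, 0)
Longest path visits 23 cells
Path: A → down → down → right → right → down → left → down → left → down → right → right → right → right → up → left → up → up → right → right → down → down → down

Solution:

┌───┬─────┬─┐
│A  │     │ │
│ ╷ ╵ ┌─┐ │ │
│↓│   │ │ │ │
│ └───┤ └─┘ │
│↳ → ↓│↱ → ↓│
├─┬─╴ │ ┌─╴ │
│ │↓ ↲│↑│  ↓│
│ ╵ ┌─┘ └─┐ │
│↓ ↲│  ↑ ↰│↓│
│ ╶─┴───╴ │ │
│↳ → → → ↑│B│
└─────────┴─┘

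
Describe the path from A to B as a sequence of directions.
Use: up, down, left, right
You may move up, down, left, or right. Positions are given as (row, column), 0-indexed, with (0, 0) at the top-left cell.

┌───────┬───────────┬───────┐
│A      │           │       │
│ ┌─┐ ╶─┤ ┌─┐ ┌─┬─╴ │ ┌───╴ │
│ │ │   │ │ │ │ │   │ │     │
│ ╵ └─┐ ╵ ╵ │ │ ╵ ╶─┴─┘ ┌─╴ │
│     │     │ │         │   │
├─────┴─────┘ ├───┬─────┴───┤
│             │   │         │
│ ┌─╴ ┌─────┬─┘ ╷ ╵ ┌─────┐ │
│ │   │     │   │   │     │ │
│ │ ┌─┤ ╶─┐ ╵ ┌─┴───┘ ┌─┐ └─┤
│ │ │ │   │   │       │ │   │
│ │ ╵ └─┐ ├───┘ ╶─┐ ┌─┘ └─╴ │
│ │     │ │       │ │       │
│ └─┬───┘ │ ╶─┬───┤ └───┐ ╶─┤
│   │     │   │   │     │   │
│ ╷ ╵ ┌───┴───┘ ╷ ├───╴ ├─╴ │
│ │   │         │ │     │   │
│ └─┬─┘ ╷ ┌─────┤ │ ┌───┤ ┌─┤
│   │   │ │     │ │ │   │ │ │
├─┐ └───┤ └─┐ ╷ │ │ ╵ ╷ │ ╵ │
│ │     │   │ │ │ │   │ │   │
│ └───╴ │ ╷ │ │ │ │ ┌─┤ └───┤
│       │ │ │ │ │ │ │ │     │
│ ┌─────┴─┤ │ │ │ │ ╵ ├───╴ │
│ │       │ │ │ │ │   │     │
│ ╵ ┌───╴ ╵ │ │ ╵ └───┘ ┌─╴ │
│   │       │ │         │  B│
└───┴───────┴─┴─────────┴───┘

Finding the path and converting it to directions:
Path through cells: (0,0) → (0,1) → (0,2) → (1,2) → (1,3) → (2,3) → (2,4) → (1,4) → (0,4) → (0,5) → (0,6) → (1,6) → (2,6) → (3,6) → (3,5) → (3,4) → (3,3) → (3,2) → (3,1) → (3,0) → (4,0) → (5,0) → (6,0) → (7,0) → (8,0) → (9,0) → (9,1) → (10,1) → (10,2) → (10,3) → (11,3) → (11,2) → (11,1) → (11,0) → (12,0) → (13,0) → (13,1) → (12,1) → (12,2) → (12,3) → (12,4) → (13,4) → (13,5) → (12,5) → (11,5) → (10,5) → (10,4) → (9,4) → (8,4) → (8,5) → (8,6) → (8,7) → (7,7) → (7,8) → (8,8) → (9,8) → (10,8) → (11,8) → (12,8) → (13,8) → (13,9) → (13,10) → (13,11) → (12,11) → (12,12) → (12,13) → (13,13)
Directions: right, right, down, right, down, right, up, up, right, right, down, down, down, left, left, left, left, left, left, down, down, down, down, down, down, right, down, right, right, down, left, left, left, down, down, right, up, right, right, right, down, right, up, up, up, left, up, up, right, right, right, up, right, down, down, down, down, down, down, right, right, right, up, right, right, down

Solution:

┌───────┬───────────┬───────┐
│A → ↓  │↱ → ↓      │       │
│ ┌─┐ ╶─┤ ┌─┐ ┌─┬─╴ │ ┌───╴ │
│ │ │↳ ↓│↑│ │↓│ │   │ │     │
│ ╵ └─┐ ╵ ╵ │ │ ╵ ╶─┴─┘ ┌─╴ │
│     │↳ ↑  │↓│         │   │
├─────┴─────┘ ├───┬─────┴───┤
│↓ ← ← ← ← ← ↲│   │         │
│ ┌─╴ ┌─────┬─┘ ╷ ╵ ┌─────┐ │
│↓│   │     │   │   │     │ │
│ │ ┌─┤ ╶─┐ ╵ ┌─┴───┘ ┌─┐ └─┤
│↓│ │ │   │   │       │ │   │
│ │ ╵ └─┐ ├───┘ ╶─┐ ┌─┘ └─╴ │
│↓│     │ │       │ │       │
│ └─┬───┘ │ ╶─┬───┤ └───┐ ╶─┤
│↓  │     │   │↱ ↓│     │   │
│ ╷ ╵ ┌───┴───┘ ╷ ├───╴ ├─╴ │
│↓│   │  ↱ → → ↑│↓│     │   │
│ └─┬─┘ ╷ ┌─────┤ │ ┌───┤ ┌─┤
│↳ ↓│   │↑│     │↓│ │   │ │ │
├─┐ └───┤ └─┐ ╷ │ │ ╵ ╷ │ ╵ │
│ │↳ → ↓│↑ ↰│ │ │↓│   │ │   │
│ └───╴ │ ╷ │ │ │ │ ┌─┤ └───┤
│↓ ← ← ↲│ │↑│ │ │↓│ │ │     │
│ ┌─────┴─┤ │ │ │ │ ╵ ├───╴ │
│↓│↱ → → ↓│↑│ │ │↓│   │↱ → ↓│
│ ╵ ┌───╴ ╵ │ │ ╵ └───┘ ┌─╴ │
│↳ ↑│    ↳ ↑│ │  ↳ → → ↑│  B│
└───┴───────┴─┴─────────┴───┘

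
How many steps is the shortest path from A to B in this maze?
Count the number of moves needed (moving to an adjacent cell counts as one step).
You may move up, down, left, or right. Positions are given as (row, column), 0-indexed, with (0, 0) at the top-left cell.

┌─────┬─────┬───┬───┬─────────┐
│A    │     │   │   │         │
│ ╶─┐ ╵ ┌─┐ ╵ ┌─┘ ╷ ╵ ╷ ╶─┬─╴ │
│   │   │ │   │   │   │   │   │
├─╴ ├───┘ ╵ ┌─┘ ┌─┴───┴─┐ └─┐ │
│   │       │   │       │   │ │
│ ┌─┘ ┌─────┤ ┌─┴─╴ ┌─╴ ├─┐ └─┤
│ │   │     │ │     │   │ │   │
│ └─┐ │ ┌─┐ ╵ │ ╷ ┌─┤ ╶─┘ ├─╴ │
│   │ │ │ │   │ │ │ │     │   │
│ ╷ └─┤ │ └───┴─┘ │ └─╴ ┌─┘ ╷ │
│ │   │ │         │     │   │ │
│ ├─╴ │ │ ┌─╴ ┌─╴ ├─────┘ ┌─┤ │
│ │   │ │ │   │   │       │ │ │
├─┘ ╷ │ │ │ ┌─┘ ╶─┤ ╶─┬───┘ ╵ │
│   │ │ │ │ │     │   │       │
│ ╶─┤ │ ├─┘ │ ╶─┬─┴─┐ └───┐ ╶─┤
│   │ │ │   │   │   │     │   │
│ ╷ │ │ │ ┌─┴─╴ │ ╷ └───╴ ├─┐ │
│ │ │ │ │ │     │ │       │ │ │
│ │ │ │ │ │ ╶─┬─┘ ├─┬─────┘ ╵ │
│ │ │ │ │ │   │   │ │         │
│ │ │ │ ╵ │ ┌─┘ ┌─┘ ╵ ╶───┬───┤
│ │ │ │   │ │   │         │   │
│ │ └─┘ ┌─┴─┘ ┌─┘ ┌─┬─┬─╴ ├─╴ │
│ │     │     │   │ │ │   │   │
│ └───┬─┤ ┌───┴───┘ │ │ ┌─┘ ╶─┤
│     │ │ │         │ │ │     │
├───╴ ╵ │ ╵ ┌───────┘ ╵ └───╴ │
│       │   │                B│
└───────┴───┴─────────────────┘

Using BFS to find shortest path:
Start: (0, 0), End: (14, 14)
Path found:
(0,0) → (1,0) → (1,1) → (2,1) → (2,0) → (3,0) → (4,0) → (4,1) → (5,1) → (5,2) → (6,2) → (6,1) → (7,1) → (7,0) → (8,0) → (8,1) → (9,1) → (10,1) → (11,1) → (12,1) → (12,2) → (12,3) → (11,3) → (10,3) → (9,3) → (8,3) → (7,3) → (6,3) → (5,3) → (4,3) → (3,3) → (3,4) → (3,5) → (4,5) → (4,6) → (3,6) → (2,6) → (2,7) → (1,7) → (1,8) → (0,8) → (0,9) → (1,9) → (1,10) → (0,10) → (0,11) → (1,11) → (1,12) → (2,12) → (2,13) → (3,13) → (3,14) → (4,14) → (5,14) → (6,14) → (7,14) → (7,13) → (8,13) → (8,14) → (9,14) → (10,14) → (10,13) → (10,12) → (10,11) → (10,10) → (11,10) → (11,11) → (11,12) → (12,12) → (12,11) → (13,11) → (14,11) → (14,12) → (14,13) → (14,14)
Number of steps: 74

Solution:

┌─────┬─────┬───┬───┬─────────┐
│A    │     │   │↱ ↓│↱ ↓      │
│ ╶─┐ ╵ ┌─┐ ╵ ┌─┘ ╷ ╵ ╷ ╶─┬─╴ │
│↳ ↓│   │ │   │↱ ↑│↳ ↑│↳ ↓│   │
├─╴ ├───┘ ╵ ┌─┘ ┌─┴───┴─┐ └─┐ │
│↓ ↲│       │↱ ↑│       │↳ ↓│ │
│ ┌─┘ ┌─────┤ ┌─┴─╴ ┌─╴ ├─┐ └─┤
│↓│   │↱ → ↓│↑│     │   │ │↳ ↓│
│ └─┐ │ ┌─┐ ╵ │ ╷ ┌─┤ ╶─┘ ├─╴ │
│↳ ↓│ │↑│ │↳ ↑│ │ │ │     │  ↓│
│ ╷ └─┤ │ └───┴─┘ │ └─╴ ┌─┘ ╷ │
│ │↳ ↓│↑│         │     │   │↓│
│ ├─╴ │ │ ┌─╴ ┌─╴ ├─────┘ ┌─┤ │
│ │↓ ↲│↑│ │   │   │       │ │↓│
├─┘ ╷ │ │ │ ┌─┘ ╶─┤ ╶─┬───┘ ╵ │
│↓ ↲│ │↑│ │ │     │   │    ↓ ↲│
│ ╶─┤ │ ├─┘ │ ╶─┬─┴─┐ └───┐ ╶─┤
│↳ ↓│ │↑│   │   │   │     │↳ ↓│
│ ╷ │ │ │ ┌─┴─╴ │ ╷ └───╴ ├─┐ │
│ │↓│ │↑│ │     │ │       │ │↓│
│ │ │ │ │ │ ╶─┬─┘ ├─┬─────┘ ╵ │
│ │↓│ │↑│ │   │   │ │↓ ← ← ← ↲│
│ │ │ │ ╵ │ ┌─┘ ┌─┘ ╵ ╶───┬───┤
│ │↓│ │↑  │ │   │    ↳ → ↓│   │
│ │ └─┘ ┌─┴─┘ ┌─┘ ┌─┬─┬─╴ ├─╴ │
│ │↳ → ↑│     │   │ │ │↓ ↲│   │
│ └───┬─┤ ┌───┴───┘ │ │ ┌─┘ ╶─┤
│     │ │ │         │ │↓│     │
├───╴ ╵ │ ╵ ┌───────┘ ╵ └───╴ │
│       │   │          ↳ → → B│
└───────┴───┴─────────────────┘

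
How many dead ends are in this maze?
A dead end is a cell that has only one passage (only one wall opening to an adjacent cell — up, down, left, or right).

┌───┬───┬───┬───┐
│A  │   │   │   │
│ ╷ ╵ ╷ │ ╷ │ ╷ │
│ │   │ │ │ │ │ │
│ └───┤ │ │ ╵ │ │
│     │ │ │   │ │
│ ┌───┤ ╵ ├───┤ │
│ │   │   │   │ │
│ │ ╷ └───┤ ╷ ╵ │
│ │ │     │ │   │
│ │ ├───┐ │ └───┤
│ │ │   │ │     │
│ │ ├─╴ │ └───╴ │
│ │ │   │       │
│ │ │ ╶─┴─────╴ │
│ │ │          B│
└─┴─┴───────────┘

Checking each cell for number of passages:

Dead ends found at positions:
  (2, 2)
  (5, 2)
  (7, 0)
  (7, 1)
Total dead ends: 4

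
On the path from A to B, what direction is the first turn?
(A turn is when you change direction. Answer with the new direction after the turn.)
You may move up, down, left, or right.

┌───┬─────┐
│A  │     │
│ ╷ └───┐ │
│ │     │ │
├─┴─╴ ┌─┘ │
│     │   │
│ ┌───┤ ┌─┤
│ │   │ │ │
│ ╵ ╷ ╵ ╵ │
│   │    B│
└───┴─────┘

Directions: right, down, right, down, left, left, down, down, right, up, right, down, right, right
First turn direction: down

Solution:

┌───┬─────┐
│A ↓│     │
│ ╷ └───┐ │
│ │↳ ↓  │ │
├─┴─╴ ┌─┘ │
│↓ ← ↲│   │
│ ┌───┤ ┌─┤
│↓│↱ ↓│ │ │
│ ╵ ╷ ╵ ╵ │
│↳ ↑│↳ → B│
└───┴─────┘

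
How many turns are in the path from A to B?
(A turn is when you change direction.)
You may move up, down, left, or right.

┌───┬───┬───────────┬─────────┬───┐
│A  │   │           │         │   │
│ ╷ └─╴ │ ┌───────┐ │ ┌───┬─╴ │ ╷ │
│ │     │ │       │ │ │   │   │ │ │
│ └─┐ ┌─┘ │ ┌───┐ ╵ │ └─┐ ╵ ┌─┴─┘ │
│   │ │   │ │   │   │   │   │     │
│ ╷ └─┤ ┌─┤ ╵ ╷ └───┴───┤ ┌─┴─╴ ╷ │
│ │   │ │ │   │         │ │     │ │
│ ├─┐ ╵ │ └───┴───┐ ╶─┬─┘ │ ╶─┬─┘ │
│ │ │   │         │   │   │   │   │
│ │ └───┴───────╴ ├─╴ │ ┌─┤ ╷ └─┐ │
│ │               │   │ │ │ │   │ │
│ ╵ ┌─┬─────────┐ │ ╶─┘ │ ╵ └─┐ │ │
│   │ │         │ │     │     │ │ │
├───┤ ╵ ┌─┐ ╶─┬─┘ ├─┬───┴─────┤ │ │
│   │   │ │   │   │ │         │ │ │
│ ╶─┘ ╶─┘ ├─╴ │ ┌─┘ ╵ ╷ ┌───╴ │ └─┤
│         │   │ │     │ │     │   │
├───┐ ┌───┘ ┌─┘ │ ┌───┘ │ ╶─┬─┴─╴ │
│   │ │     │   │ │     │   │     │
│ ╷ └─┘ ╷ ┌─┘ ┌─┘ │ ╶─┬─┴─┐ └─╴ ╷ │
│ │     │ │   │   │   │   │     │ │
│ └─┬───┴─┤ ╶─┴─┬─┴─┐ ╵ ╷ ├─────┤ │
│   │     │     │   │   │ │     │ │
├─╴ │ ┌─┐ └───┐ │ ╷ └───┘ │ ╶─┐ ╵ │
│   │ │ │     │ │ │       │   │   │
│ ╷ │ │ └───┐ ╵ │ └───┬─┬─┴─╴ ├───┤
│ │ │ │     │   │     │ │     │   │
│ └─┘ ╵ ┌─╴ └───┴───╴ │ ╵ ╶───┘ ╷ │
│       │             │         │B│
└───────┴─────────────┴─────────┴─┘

Directions: down, down, down, down, down, down, right, up, right, right, right, right, right, right, right, down, down, left, down, down, left, down, left, down, right, right, down, down, left, up, left, left, up, left, left, down, down, down, right, up, right, right, down, right, right, right, right, right, up, left, left, up, up, right, down, right, right, right, up, up, left, down, left, up, left, up, right, right, up, up, right, right, right, down, left, left, down, right, down, right, right, up, right, down, down, down, left, up, left, left, down, right, down, left, left, down, right, right, right, up, right, down
Number of turns: 60

Solution:

┌───┬───┬───────────┬─────────┬───┐
│A  │   │           │         │   │
│ ╷ └─╴ │ ┌───────┐ │ ┌───┬─╴ │ ╷ │
│↓│     │ │       │ │ │   │   │ │ │
│ └─┐ ┌─┘ │ ┌───┐ ╵ │ └─┐ ╵ ┌─┴─┘ │
│↓  │ │   │ │   │   │   │   │     │
│ ╷ └─┤ ┌─┤ ╵ ╷ └───┴───┤ ┌─┴─╴ ╷ │
│↓│   │ │ │   │         │ │     │ │
│ ├─┐ ╵ │ └───┴───┐ ╶─┬─┘ │ ╶─┬─┘ │
│↓│ │   │         │   │   │   │   │
│ │ └───┴───────╴ ├─╴ │ ┌─┤ ╷ └─┐ │
│↓│↱ → → → → → → ↓│   │ │ │ │   │ │
│ ╵ ┌─┬─────────┐ │ ╶─┘ │ ╵ └─┐ │ │
│↳ ↑│ │         │↓│     │     │ │ │
├───┤ ╵ ┌─┐ ╶─┬─┘ ├─┬───┴─────┤ │ │
│   │   │ │   │↓ ↲│ │  ↱ → → ↓│ │ │
│ ╶─┘ ╶─┘ ├─╴ │ ┌─┘ ╵ ╷ ┌───╴ │ └─┤
│         │   │↓│     │↑│↓ ← ↲│   │
├───┐ ┌───┘ ┌─┘ │ ┌───┘ │ ╶─┬─┴─╴ │
│   │ │     │↓ ↲│ │↱ → ↑│↳ ↓│  ↱ ↓│
│ ╷ └─┘ ╷ ┌─┘ ┌─┘ │ ╶─┬─┴─┐ └─╴ ╷ │
│ │     │ │↓ ↲│   │↑ ↰│↓ ↰│↳ → ↑│↓│
│ └─┬───┴─┤ ╶─┴─┬─┴─┐ ╵ ╷ ├─────┤ │
│   │↓ ← ↰│↳ → ↓│↱ ↓│↑ ↲│↑│↓ ← ↰│↓│
├─╴ │ ┌─┐ └───┐ │ ╷ └───┘ │ ╶─┐ ╵ │
│   │↓│ │↑ ← ↰│↓│↑│↳ → → ↑│↳ ↓│↑ ↲│
│ ╷ │ │ └───┐ ╵ │ └───┬─┬─┴─╴ ├───┤
│ │ │↓│↱ → ↓│↑ ↲│↑ ← ↰│ │↓ ← ↲│↱ ↓│
│ └─┘ ╵ ┌─╴ └───┴───╴ │ ╵ ╶───┘ ╷ │
│    ↳ ↑│  ↳ → → → → ↑│  ↳ → → ↑│B│
└───────┴─────────────┴─────────┴─┘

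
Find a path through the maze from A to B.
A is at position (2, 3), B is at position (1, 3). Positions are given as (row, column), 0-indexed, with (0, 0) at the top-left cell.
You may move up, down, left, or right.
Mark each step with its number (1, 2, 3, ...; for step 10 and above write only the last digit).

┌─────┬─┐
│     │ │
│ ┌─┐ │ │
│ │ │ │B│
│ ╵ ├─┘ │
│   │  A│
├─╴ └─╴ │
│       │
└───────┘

Finding the shortest path from (2, 3) to (1, 3):
Path length: 1 steps
Directions: up

Solution:

┌─────┬─┐
│     │ │
│ ┌─┐ │ │
│ │ │ │B│
│ ╵ ├─┘ │
│   │  A│
├─╴ └─╴ │
│       │
└───────┘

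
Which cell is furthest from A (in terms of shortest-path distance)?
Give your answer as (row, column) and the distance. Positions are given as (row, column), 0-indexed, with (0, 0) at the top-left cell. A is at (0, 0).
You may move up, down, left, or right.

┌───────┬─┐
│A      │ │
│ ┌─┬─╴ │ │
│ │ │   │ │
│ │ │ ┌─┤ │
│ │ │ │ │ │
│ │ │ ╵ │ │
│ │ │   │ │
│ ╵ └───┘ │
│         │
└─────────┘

Computing BFS distances from A to all cells:
Furthest cell: (0, 4)
Distance: 12 steps

Path from A to the furthest cell:

┌───────┬─┐
│A      │B│
│ ┌─┬─╴ │ │
│↓│ │   │↑│
│ │ │ ┌─┤ │
│↓│ │ │ │↑│
│ │ │ ╵ │ │
│↓│ │   │↑│
│ ╵ └───┘ │
│↳ → → → ↑│
└─────────┘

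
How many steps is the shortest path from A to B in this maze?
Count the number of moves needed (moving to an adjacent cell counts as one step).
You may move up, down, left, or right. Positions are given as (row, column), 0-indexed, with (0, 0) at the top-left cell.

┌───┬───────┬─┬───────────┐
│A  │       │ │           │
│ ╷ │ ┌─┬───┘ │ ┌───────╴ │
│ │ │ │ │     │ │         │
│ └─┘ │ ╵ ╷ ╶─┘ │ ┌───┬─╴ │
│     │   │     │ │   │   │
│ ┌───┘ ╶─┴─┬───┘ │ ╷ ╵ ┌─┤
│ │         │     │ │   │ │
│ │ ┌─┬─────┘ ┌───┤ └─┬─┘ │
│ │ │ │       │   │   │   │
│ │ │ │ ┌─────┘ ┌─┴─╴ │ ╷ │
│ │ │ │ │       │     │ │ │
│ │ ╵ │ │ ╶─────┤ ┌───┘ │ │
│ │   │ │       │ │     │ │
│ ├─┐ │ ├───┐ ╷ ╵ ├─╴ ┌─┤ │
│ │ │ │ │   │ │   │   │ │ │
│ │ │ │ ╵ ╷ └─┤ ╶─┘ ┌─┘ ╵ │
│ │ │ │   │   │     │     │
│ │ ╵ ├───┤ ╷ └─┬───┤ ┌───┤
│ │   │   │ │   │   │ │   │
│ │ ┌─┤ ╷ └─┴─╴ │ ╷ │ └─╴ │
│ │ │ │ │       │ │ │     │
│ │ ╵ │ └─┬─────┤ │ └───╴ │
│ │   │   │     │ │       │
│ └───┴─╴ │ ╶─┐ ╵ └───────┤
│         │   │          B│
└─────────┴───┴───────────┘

Using BFS to find shortest path:
Start: (0, 0), End: (12, 12)
Path found:
(0,0) → (1,0) → (2,0) → (3,0) → (4,0) → (5,0) → (6,0) → (7,0) → (8,0) → (9,0) → (10,0) → (11,0) → (12,0) → (12,1) → (12,2) → (12,3) → (12,4) → (11,4) → (11,3) → (10,3) → (9,3) → (9,4) → (10,4) → (10,5) → (10,6) → (10,7) → (9,7) → (9,6) → (8,6) → (8,5) → (7,5) → (7,4) → (8,4) → (8,3) → (7,3) → (6,3) → (5,3) → (4,3) → (4,4) → (4,5) → (4,6) → (3,6) → (3,7) → (3,8) → (2,8) → (1,8) → (1,9) → (1,10) → (1,11) → (1,12) → (2,12) → (2,11) → (3,11) → (3,10) → (2,10) → (2,9) → (3,9) → (4,9) → (4,10) → (5,10) → (5,9) → (5,8) → (6,8) → (7,8) → (7,7) → (8,7) → (8,8) → (8,9) → (7,9) → (7,10) → (6,10) → (6,11) → (5,11) → (4,11) → (4,12) → (5,12) → (6,12) → (7,12) → (8,12) → (8,11) → (8,10) → (9,10) → (10,10) → (10,11) → (10,12) → (11,12) → (11,11) → (11,10) → (11,9) → (10,9) → (9,9) → (9,8) → (10,8) → (11,8) → (12,8) → (12,9) → (12,10) → (12,11) → (12,12)
Number of steps: 98

Solution:

┌───┬───────┬─┬───────────┐
│A  │       │ │           │
│ ╷ │ ┌─┬───┘ │ ┌───────╴ │
│↓│ │ │ │     │ │↱ → → → ↓│
│ └─┘ │ ╵ ╷ ╶─┘ │ ┌───┬─╴ │
│↓    │   │     │↑│↓ ↰│↓ ↲│
│ ┌───┘ ╶─┴─┬───┘ │ ╷ ╵ ┌─┤
│↓│         │↱ → ↑│↓│↑ ↲│ │
│ │ ┌─┬─────┘ ┌───┤ └─┬─┘ │
│↓│ │ │↱ → → ↑│   │↳ ↓│↱ ↓│
│ │ │ │ ┌─────┘ ┌─┴─╴ │ ╷ │
│↓│ │ │↑│       │↓ ← ↲│↑│↓│
│ │ ╵ │ │ ╶─────┤ ┌───┘ │ │
│↓│   │↑│       │↓│  ↱ ↑│↓│
│ ├─┐ │ ├───┐ ╷ ╵ ├─╴ ┌─┤ │
│↓│ │ │↑│↓ ↰│ │↓ ↲│↱ ↑│ │↓│
│ │ │ │ ╵ ╷ └─┤ ╶─┘ ┌─┘ ╵ │
│↓│ │ │↑ ↲│↑ ↰│↳ → ↑│↓ ← ↲│
│ │ ╵ ├───┤ ╷ └─┬───┤ ┌───┤
│↓│   │↱ ↓│ │↑ ↰│↓ ↰│↓│   │
│ │ ┌─┤ ╷ └─┴─╴ │ ╷ │ └─╴ │
│↓│ │ │↑│↳ → → ↑│↓│↑│↳ → ↓│
│ │ ╵ │ └─┬─────┤ │ └───╴ │
│↓│   │↑ ↰│     │↓│↑ ← ← ↲│
│ └───┴─╴ │ ╶─┐ ╵ └───────┤
│↳ → → → ↑│   │  ↳ → → → B│
└─────────┴───┴───────────┘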